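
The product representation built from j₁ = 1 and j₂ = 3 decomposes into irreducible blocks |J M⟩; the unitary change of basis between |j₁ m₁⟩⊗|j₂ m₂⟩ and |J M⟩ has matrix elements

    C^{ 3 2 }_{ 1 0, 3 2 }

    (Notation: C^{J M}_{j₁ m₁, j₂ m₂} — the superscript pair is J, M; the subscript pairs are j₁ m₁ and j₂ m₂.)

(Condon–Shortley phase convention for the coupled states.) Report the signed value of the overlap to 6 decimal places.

triangle: 1!×1!×5!/8! = 120/40320
(j±m)!: 1!×1!×5!×1!×5!×1! = 14400
prefactor² = (2J+1)×Δ×N² = 300
  k=0: +1/(0!×1!×1!×5!×0!×0!) = 1/120
  k=1: −1/(1!×0!×0!×4!×1!×1!) = -1/24
Σ = -1/30  ⇒  CG² = 300×(-1/30)² = 1/3
CG = −√(1/3) = -0.577350

-0.577350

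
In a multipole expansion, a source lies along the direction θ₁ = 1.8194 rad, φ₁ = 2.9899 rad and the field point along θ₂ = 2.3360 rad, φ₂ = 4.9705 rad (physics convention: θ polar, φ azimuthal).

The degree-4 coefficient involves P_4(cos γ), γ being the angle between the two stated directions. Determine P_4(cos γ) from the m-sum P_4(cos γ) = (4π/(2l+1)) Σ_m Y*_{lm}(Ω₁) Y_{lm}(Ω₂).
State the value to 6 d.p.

Addition theorem: P_4(cos γ) = (4π/9) Σ_m Y*_{lm}(Ω₁) Y_{lm}(Ω₂), m = −4…4:
  term(m=-4) = -0.003197-0.046661i   from Y*(Ω₁)=+0.320852-0.222711i, Y(Ω₂)=+0.061397-0.102810i
  term(m=-3) = +0.085958+0.030540i   from Y*(Ω₁)=+0.251894-0.123260i, Y(Ω₂)=+0.227454+0.232544i
  term(m=-2) = +0.050728-0.054324i   from Y*(Ω₁)=-0.172817+0.054100i, Y(Ω₂)=-0.356961+0.202595i
  term(m=-1) = +0.009817+0.022600i   from Y*(Ω₁)=-0.287323+0.043922i, Y(Ω₂)=-0.021639-0.081965i
  term(m=+0) = -0.048991+0.000000i   from Y*(Ω₁)=+0.138796-0.000000i, Y(Ω₂)=-0.352972+0.000000i
  term(m=+1) = +0.009817-0.022600i   from Y*(Ω₁)=+0.287323+0.043922i, Y(Ω₂)=+0.021639-0.081965i
  term(m=+2) = +0.050728+0.054324i   from Y*(Ω₁)=-0.172817-0.054100i, Y(Ω₂)=-0.356961-0.202595i
  term(m=+3) = +0.085958-0.030540i   from Y*(Ω₁)=-0.251894-0.123260i, Y(Ω₂)=-0.227454+0.232544i
  term(m=+4) = -0.003197+0.046661i   from Y*(Ω₁)=+0.320852+0.222711i, Y(Ω₂)=+0.061397+0.102810i
Accumulated sum +0.237621-0.000000i; after 4π/(2l+1) scaling, +0.331781-0.000000i ⇒ P_4 = 0.331781

0.331781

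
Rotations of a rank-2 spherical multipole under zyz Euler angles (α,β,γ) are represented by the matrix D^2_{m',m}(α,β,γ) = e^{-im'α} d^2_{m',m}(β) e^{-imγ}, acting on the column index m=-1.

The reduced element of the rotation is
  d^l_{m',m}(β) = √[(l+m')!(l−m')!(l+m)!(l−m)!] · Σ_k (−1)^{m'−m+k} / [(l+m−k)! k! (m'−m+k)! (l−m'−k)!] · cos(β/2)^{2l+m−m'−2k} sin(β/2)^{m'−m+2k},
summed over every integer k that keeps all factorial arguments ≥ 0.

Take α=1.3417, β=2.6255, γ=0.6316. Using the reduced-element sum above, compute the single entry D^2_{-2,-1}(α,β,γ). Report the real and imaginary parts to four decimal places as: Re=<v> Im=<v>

Re=-0.0317 Im=-0.0055

Split into d^2_{-2,-1}(β=2.6255) × two z-phases.
c=cos(2.625500/2)=0.255192, s=sin(2.625500/2)=0.966890; N=√[1·24·1·6]=12.000000
The bounds max(0,m−m')=1 and min(l+m,l−m')=1 give 1 term
  k=1: (−1)^0·12.0000/(6)·0.2552^3·0.9669^1 = +0.032137
d^2_{-2,-1}(2.6255) = +0.032137
D = (-0.896853+0.442328i)·(+0.032137)·(+0.807084+0.590437i) = -0.031655-0.005545i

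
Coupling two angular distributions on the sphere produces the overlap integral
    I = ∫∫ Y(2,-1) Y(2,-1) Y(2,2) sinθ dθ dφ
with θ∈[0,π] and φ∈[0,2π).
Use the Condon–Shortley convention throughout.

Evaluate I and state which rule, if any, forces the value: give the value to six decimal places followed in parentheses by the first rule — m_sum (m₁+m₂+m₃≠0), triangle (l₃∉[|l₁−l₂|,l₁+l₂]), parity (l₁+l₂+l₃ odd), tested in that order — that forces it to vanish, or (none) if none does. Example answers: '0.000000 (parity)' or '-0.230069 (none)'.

0.220728 (none)

Rules hold: Σm=0, L=6 even, 0≤2≤4.
N = 5·5·5 = 125
Δ = 2!·2!·2!/7! = 1/630
Racah Σ t=0..2: t=0:+1/8 t=1:−1/1 t=2:+1/8 = -3/4
⇒ 3j(2 2 2; 0 0 0)² = 2/35, sgn -1
Racah Σ t=1..1: t=1:−1/4 = -1/4
⇒ 3j(2 2 2; -1 -1 2)² = 3/35, sgn -1
4πI² = N·(3j₀)²·(3jₘ)² = 30/49
I = +1·√(0.612245/4π) = 0.22072812
No selection rule forces the value: the integral is nonzero (none).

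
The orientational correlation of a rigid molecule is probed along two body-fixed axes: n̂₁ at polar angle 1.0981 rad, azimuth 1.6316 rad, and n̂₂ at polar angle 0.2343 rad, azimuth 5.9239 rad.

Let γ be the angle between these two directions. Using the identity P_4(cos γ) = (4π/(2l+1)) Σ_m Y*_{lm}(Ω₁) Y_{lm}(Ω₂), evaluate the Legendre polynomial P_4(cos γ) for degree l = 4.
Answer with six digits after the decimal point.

Addition theorem: P_4(cos γ) = (4π/9) Σ_m Y*_{lm}(Ω₁) Y_{lm}(Ω₂), m = −4…4:
  [-4]  conj(Y_{4,-4})(Ω₁) = (0.269900, 0.066969) ; Y_{4,-4}(Ω₂) = (0.000171, 0.001274) ; Δ = (-0.000039, 0.000355)
  [-3]  conj(Y_{4,-3})(Ω₁) = (0.072961, -0.395535) ; Y_{4,-3}(Ω₂) = (0.007209, 0.013421) ; Δ = (0.005834, -0.001872)
  [-2]  conj(Y_{4,-2})(Ω₁) = (-0.118717, -0.014508) ; Y_{4,-2}(Ω₂) = (0.076314, 0.066740) ; Δ = (-0.008091, -0.009030)
  [-1]  conj(Y_{4,-1})(Ω₁) = (0.018051, -0.296504) ; Y_{4,-1}(Ω₂) = (0.362309, 0.136079) ; Δ = (0.046888, -0.104970)
  [+0]  conj(Y_{4,0})(Ω₁) = (-0.181395, -0.000000) ; Y_{4,0}(Ω₂) = (0.628970, 0.000000) ; Δ = (-0.114092, -0.000000)
  [+1]  conj(Y_{4,1})(Ω₁) = (-0.018051, -0.296504) ; Y_{4,1}(Ω₂) = (-0.362309, 0.136079) ; Δ = (0.046888, 0.104970)
  [+2]  conj(Y_{4,2})(Ω₁) = (-0.118717, 0.014508) ; Y_{4,2}(Ω₂) = (0.076314, -0.066740) ; Δ = (-0.008091, 0.009030)
  [+3]  conj(Y_{4,3})(Ω₁) = (-0.072961, -0.395535) ; Y_{4,3}(Ω₂) = (-0.007209, 0.013421) ; Δ = (0.005834, 0.001872)
  [+4]  conj(Y_{4,4})(Ω₁) = (0.269900, -0.066969) ; Y_{4,4}(Ω₂) = (0.000171, -0.001274) ; Δ = (-0.000039, -0.000355)
Accumulated sum (-0.024909, 0.000000); after 4π/(2l+1) scaling, (-0.034779, 0.000000) ⇒ P_4 = -0.034779

-0.034779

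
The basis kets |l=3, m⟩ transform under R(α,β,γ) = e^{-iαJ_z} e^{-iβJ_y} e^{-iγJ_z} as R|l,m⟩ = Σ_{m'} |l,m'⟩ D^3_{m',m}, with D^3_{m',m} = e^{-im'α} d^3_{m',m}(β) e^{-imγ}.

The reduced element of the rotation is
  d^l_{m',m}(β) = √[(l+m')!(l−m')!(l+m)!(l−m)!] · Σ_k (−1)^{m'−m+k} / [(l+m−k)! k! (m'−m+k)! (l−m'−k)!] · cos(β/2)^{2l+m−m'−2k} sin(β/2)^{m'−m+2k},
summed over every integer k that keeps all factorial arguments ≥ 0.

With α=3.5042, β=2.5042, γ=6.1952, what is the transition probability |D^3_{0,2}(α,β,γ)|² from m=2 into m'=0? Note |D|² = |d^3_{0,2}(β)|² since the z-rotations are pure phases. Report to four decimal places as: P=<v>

Split into d^3_{0,2}(β=2.5042) × two z-phases.
With c≡cos(β/2)=0.313329 and s≡sin(β/2)=0.949645, N=[6·6·120·1]^{1/2}=65.726707
The bounds max(0,m−m')=2 and min(l+m,l−m')=3 give 2 terms
  k=2: (−1)^0·65.7267/(12)·0.3133^4·0.9496^2 = +0.047608
  k=3: (−1)^1·65.7267/(12)·0.3133^2·0.9496^4 = -0.437327
d^3_{0,2}(2.5042) = +0.047608 -0.437327 = -0.389718
|D^3_{0,2}|² = |d^3_{0,2}(β)|² = (-0.389718)² = 0.151880 (the z-rotation phases have unit modulus)

P=0.1519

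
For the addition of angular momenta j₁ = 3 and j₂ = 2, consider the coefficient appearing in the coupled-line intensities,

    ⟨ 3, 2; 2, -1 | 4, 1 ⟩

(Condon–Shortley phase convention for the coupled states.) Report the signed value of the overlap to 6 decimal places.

+√(7/20) ≈ +0.591608

triangle: 1!×5!×3!/10! = 720/3628800
(j±m)!: 5!×1!×1!×3!×5!×3! = 518400
prefactor² = (2J+1)×Δ×N² = 6480/7
  k=0: +1/(0!×1!×1!×1!×4!×2!) = 1/48
  k=1: −1/(1!×0!×0!×0!×5!×3!) = -1/720
Σ = 7/360  ⇒  CG² = 6480/7×(7/360)² = 7/20
CG = +√(7/20) = +0.591608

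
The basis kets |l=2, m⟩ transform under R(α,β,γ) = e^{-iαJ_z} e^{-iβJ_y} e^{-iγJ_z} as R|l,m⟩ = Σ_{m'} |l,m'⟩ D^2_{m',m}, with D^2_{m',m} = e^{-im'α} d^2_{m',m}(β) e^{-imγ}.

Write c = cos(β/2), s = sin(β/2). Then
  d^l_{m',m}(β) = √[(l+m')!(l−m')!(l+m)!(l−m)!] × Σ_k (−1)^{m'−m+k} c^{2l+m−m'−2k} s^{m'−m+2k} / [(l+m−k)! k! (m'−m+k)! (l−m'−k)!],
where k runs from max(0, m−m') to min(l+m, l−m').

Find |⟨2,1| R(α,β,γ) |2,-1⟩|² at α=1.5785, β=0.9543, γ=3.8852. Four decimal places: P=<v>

D^2_{1,-1}(1.5785,0.9543,3.8852) = e^{-i·1·1.5785}·d^2_{1,-1}(0.9543)·e^{-i·-1·3.8852}. Compute d first:
Half-angle: c=0.888307, s=0.459249. N=√(6·1·1·6)=6.000000
Admissible k: 0..1 (factorial args all ≥0)
  k=0: (−1)^2·6.0000/(2)·0.8883^2·0.4592^2 = +0.499281
  k=1: (−1)^3·6.0000/(6)·0.8883^0·0.4592^4 = -0.044483
d^2_{1,-1}(0.9543) = +0.499281 -0.044483 = +0.454798
|D^2_{1,-1}|² = |d^2_{1,-1}(β)|² = (+0.454798)² = 0.206841 (the z-rotation phases have unit modulus)

P=0.2068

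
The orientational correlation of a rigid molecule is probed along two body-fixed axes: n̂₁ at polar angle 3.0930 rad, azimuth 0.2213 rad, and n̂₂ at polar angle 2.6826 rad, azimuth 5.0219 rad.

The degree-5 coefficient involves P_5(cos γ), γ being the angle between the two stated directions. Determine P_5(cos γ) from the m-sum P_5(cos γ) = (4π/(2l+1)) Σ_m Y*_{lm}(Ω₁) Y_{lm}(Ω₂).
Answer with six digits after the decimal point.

Expand P_5 via completeness: Σ_{m} conj(Y_{5,m}) at Ω₁ times Y_{5,m} at Ω₂ —
  m=-5: (+0.000000+0.000000i) × (+0.007921+0.000184i) = +0.000000+0.000000i  (running Σ = +0.000000+0.000000i)
  m=-4: (-0.000005-0.000006i) × (-0.016560+0.047916i) = +0.000000-0.000000i  (running Σ = +0.000000-0.000000i)
  m=-3: (+0.000249+0.000195i) × (-0.150164-0.112333i) = -0.000016-0.000057i  (running Σ = -0.000015-0.000057i)
  m=-2: (-0.007193-0.003409i) × (+0.342758-0.244192i) = -0.003298+0.000588i  (running Σ = -0.003313+0.000531i)
  m=-1: (+0.120422+0.027093i) × (+0.143194+0.447777i) = +0.005112+0.057802i  (running Σ = +0.001799+0.058332i)
  m=0: (-0.919105-0.000000i) × (+0.059221+0.000000i) = -0.054430-0.000000i  (running Σ = -0.052631+0.058332i)
  m=1: (-0.120422+0.027093i) × (-0.143194+0.447777i) = +0.005112-0.057802i  (running Σ = -0.047519+0.000531i)
  m=2: (-0.007193+0.003409i) × (+0.342758+0.244192i) = -0.003298-0.000588i  (running Σ = -0.050817-0.000057i)
  m=3: (-0.000249+0.000195i) × (+0.150164-0.112333i) = -0.000016+0.000057i  (running Σ = -0.050832-0.000000i)
  m=4: (-0.000005+0.000006i) × (-0.016560-0.047916i) = +0.000000+0.000000i  (running Σ = -0.050832+0.000000i)
  m=5: (-0.000000+0.000000i) × (-0.007921+0.000184i) = +0.000000-0.000000i  (running Σ = -0.050832-0.000000i)
Accumulated sum -0.050832-0.000000i; after 4π/(2l+1) scaling, -0.058070-0.000000i ⇒ P_5 = -0.058070

-0.058070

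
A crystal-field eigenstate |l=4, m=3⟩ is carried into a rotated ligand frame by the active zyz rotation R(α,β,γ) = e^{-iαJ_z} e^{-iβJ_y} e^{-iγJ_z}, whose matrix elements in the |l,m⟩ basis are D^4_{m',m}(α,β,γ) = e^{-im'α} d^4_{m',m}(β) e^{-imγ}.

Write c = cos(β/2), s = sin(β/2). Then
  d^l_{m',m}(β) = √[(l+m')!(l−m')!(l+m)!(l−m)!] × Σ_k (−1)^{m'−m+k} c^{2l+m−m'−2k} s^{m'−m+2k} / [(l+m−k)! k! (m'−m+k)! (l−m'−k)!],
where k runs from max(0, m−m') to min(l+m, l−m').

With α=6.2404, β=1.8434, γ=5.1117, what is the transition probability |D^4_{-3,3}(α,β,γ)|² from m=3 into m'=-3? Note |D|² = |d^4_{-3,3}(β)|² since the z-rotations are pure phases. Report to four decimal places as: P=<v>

P=0.2416

Split into d^4_{-3,3}(β=1.8434) × two z-phases.
Half-angle: c=0.604467, s=0.796630. N=√(1·5040·5040·1)=5040.000000
Admissible k: 6..7 (factorial args all ≥0)
  k=6: (−1)^0·5040.0000/(720)·0.6045^2·0.7966^6 = +0.653708
  k=7: (−1)^1·5040.0000/(5040)·0.6045^0·0.7966^8 = -0.162201
d^4_{-3,3}(1.8434) = +0.653708 -0.162201 = +0.491507
|D^4_{-3,3}|² = |d^4_{-3,3}(β)|² = (+0.491507)² = 0.241579 (the z-rotation phases have unit modulus)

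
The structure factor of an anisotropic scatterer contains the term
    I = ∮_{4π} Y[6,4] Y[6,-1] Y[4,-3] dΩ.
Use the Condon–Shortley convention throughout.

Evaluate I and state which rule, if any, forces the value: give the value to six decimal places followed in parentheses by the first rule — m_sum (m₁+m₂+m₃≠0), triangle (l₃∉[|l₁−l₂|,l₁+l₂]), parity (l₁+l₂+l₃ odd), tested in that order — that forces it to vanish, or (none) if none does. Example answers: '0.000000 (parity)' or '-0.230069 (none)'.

m-sum 0 ✓  L=16 even ✓  0≤4≤12 ✓
Π(2lᵢ+1) = 13×13×9 = 1521
triangle coeff Δ(6,6,4) = 1/15315300
Σ_t [2,6]: t=2:+1/829440 t=3:−1/25920 t=4:+1/9216 t=5:−1/25920 t=6:+1/829440 = 7/207360
(3j)²=28/2431 [(6 6 4; 0 0 0)], sign=+1
Σ_t [1,2]: t=1:−1/725760 t=2:+1/207360 = 1/290304
(3j)²=125/7293 [(6 6 4; 4 -1 -3)], sign=-1
⇒ 4πI² = 10500/34969
I = (-1)√(10500/34969/(4π)) = -0.15457815
No selection rule forces the value: the integral is nonzero (none).

-0.154578 (none)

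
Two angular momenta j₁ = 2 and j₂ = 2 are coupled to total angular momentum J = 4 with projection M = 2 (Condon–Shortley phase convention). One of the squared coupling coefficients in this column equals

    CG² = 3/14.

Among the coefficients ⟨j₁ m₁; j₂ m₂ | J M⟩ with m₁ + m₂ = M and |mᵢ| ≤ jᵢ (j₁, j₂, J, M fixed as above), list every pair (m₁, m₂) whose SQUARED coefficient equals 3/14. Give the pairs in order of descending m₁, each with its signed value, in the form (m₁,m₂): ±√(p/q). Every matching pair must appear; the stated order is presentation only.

(2,0): +√(3/14); (0,2): +√(3/14)

Admissible pairs with m₁+m₂ = M = 2: (0,2), (1,1), (2,0)
  (m₁,m₂)=(2,0): CG² = 3/14, CG = +√(3/14)   ← matches the target
  (m₁,m₂)=(1,1): CG² = 4/7, CG = +√(4/7)
  (m₁,m₂)=(0,2): CG² = 3/14, CG = +√(3/14)   ← matches the target
Pairs with CG² = 3/14: (2,0): +√(3/14); (0,2): +√(3/14)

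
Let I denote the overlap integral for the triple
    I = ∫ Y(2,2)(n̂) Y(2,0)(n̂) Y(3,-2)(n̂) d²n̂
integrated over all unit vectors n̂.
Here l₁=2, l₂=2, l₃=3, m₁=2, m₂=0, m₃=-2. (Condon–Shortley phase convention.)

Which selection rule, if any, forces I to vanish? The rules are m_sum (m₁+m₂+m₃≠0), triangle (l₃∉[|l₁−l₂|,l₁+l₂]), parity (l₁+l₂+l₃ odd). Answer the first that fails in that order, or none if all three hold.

parity

azimuthal sum: 2 + 0 − 2 = 0  ✓
0 ≤ 3 ≤ 4 (triangle on l)  ✓
L = 2 + 2 + 3 = 7 (odd)  ✗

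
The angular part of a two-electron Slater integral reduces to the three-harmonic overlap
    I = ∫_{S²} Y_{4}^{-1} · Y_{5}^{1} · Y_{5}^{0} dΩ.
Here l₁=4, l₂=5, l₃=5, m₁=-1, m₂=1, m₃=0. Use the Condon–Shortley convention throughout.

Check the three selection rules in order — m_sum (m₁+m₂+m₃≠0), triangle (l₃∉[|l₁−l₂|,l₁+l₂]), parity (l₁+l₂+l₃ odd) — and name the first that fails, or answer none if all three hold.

none

m₁+m₂+m₃ = -1 + 1 + 0 = 0  ✓
triangle: |4−5|=1 ≤ l₃=5 ≤ 4+5=9  ✓
parity: l₁+l₂+l₃ = 14 is even  ✓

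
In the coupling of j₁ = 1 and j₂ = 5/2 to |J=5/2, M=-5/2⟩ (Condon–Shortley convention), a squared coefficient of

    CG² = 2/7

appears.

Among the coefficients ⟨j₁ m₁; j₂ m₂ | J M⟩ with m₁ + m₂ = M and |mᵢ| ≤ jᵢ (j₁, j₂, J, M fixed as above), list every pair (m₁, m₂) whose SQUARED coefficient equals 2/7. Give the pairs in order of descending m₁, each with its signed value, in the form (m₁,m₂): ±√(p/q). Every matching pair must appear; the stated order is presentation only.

Admissible pairs with m₁+m₂ = M = -5/2: (-1,-3/2), (0,-5/2)
  (m₁,m₂)=(0,-5/2): CG² = 5/7, CG = +√(5/7)
  (m₁,m₂)=(-1,-3/2): CG² = 2/7, CG = −√(2/7)   ← matches the target
Pairs with CG² = 2/7: (-1,-3/2): −√(2/7)

(-1,-3/2): −√(2/7)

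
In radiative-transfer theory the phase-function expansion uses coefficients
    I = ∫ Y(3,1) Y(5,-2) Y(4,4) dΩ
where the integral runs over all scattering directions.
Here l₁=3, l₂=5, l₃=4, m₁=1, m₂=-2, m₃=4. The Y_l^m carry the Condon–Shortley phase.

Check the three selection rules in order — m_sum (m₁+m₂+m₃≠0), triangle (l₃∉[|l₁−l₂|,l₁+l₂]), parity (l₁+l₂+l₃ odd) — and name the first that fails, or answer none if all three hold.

m_sum

azimuthal sum: 1 − 2 + 4 = 3  ✗
2 ≤ 4 ≤ 8 (triangle on l)
L = 3 + 5 + 4 = 12 (even)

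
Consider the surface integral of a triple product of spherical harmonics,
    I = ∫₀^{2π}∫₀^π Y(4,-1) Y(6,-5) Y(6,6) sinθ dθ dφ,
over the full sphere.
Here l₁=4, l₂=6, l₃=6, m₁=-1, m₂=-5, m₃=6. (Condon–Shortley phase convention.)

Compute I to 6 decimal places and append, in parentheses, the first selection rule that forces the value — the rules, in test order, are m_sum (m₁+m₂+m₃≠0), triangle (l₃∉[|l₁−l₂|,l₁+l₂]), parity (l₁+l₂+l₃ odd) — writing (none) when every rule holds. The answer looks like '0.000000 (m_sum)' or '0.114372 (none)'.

-0.192803 (none)

Checks pass: Σm=0; 16 even; l₃=6∈[2,10].
(2·4+1)(2·6+1)(2·6+1) = 1521
Δ: 4! 4! 8! / 17! → 1/15315300
sum: t=0:+1/829440 t=1:−1/25920 t=2:+1/9216 t=3:−1/25920 t=4:+1/829440 = 7/207360
3j²(4 6 6; 0 0 0) = Δ·Π!·Σ² = 28/2431  (sign +1)
sum: t=1:−1/5806080 = -1/5806080
3j²(4 6 6; -1 -5 6) = Δ·Π!·Σ² = 165/6188  (sign -1)
combine: 4πI² = 1521·28/2431·165/6188 = 135/289
take √, sign -1: I = -0.19280266
No selection rule forces the value: the integral is nonzero (none).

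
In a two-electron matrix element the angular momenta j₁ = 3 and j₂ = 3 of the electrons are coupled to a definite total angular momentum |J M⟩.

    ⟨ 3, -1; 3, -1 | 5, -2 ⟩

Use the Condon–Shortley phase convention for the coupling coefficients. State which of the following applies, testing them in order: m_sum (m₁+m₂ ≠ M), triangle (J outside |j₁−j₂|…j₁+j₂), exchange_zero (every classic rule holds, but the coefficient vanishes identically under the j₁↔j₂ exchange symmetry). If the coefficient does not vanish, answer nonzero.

exchange_zero

m-sum: m₁+m₂ = -1+(-1) = -2, M = -2  ✓
triangle: |j₁−j₂| = 0 ≤ J = 5 ≤ j₁+j₂ = 6  ✓
exchange: j₁=j₂ and m₁=m₂, and (−1)^(j₁+j₂−J) = (−1)^1 = −1 forces ⟨j₁m₁;j₂m₂|JM⟩ = −⟨j₂m₂;j₁m₁|JM⟩ = −⟨j₁m₁;j₂m₂|JM⟩ ⇒ the coefficient vanishes identically
Racah sum check: Σ_k collapses to 0 ⇒ CG = 0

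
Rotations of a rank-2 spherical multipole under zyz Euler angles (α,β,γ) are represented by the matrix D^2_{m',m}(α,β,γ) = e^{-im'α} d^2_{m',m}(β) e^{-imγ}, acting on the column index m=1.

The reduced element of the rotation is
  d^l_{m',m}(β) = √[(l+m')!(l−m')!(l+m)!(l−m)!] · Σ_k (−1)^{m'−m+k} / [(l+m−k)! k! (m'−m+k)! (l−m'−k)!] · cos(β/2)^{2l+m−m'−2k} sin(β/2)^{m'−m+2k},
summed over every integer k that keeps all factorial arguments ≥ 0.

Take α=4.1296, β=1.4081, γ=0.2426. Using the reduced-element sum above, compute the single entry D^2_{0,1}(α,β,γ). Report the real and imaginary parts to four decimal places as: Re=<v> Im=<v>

Re=0.1900 Im=-0.0470

D^2_{0,1}(4.1296,1.4081,0.2426) = e^{-i·0·4.1296}·d^2_{0,1}(1.4081)·e^{-i·1·0.2426}. Compute d first:
With c≡cos(β/2)=0.762227 and s≡sin(β/2)=0.647310, N=[2·2·6·1]^{1/2}=4.898979
k∈{1,2} keeps every argument non-negative
  k=1: (−1)^0·4.8990/(2)·0.7622^3·0.6473^1 = +0.702167
  k=2: (−1)^1·4.8990/(2)·0.7622^1·0.6473^3 = -0.506404
d^2_{0,1}(1.4081) = +0.702167 -0.506404 = +0.195764
Phases: e^{-i·(0)·4.1296}=+1.000000+0.000000i, e^{-i·(1)·0.2426}=+0.970717-0.240227i ⇒ D=+0.190031-0.047028i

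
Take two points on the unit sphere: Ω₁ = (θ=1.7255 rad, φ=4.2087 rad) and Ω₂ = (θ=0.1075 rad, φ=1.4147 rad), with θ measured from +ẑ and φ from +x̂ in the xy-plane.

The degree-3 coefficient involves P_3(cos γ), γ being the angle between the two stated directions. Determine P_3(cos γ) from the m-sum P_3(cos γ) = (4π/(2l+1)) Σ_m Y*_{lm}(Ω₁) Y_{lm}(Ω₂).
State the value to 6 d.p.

0.338881

Expand P_3 via completeness: Σ_{m} conj(Y_{3,m}) at Ω₁ times Y_{3,m} at Ω₂ —
  term(m=-3) = (-0.000104, 0.000179)   from Y*(Ω₁)=(0.401736, 0.024024), Y(Ω₂)=(-0.000233, 0.000460)
  term(m=-2) = (-0.001381, 0.001152)   from Y*(Ω₁)=(0.082107, -0.129974), Y(Ω₂)=(-0.011132, -0.003593)
  term(m=-1) = (0.036170, -0.013104)   from Y*(Ω₁)=(0.135826, 0.246463), Y(Ω₂)=(0.021252, -0.135042)
  term(m=+0) = (0.119403, 0.000000)   from Y*(Ω₁)=(0.165679, -0.000000), Y(Ω₂)=(0.720689, 0.000000)
  term(m=+1) = (0.036170, 0.013104)   from Y*(Ω₁)=(-0.135826, 0.246463), Y(Ω₂)=(-0.021252, -0.135042)
  term(m=+2) = (-0.001381, -0.001152)   from Y*(Ω₁)=(0.082107, 0.129974), Y(Ω₂)=(-0.011132, 0.003593)
  term(m=+3) = (-0.000104, -0.000179)   from Y*(Ω₁)=(-0.401736, 0.024024), Y(Ω₂)=(0.000233, 0.000460)
Accumulated sum (0.188771, -0.000000); after 4π/(2l+1) scaling, (0.338881, -0.000000) ⇒ P_3 = 0.338881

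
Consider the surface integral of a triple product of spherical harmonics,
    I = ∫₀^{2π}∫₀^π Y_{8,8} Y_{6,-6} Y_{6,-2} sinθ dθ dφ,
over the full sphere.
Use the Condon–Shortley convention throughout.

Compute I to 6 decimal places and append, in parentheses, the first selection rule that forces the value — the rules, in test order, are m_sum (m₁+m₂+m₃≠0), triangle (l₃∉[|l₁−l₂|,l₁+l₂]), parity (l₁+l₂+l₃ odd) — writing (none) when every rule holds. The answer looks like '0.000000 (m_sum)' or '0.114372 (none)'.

0.091807 (none)

Rules hold: Σm=0, L=20 even, 2≤6≤14.
N = 17·13·13 = 2873
Δ = 8!·8!·4!/21! = 1/1309458150
Racah Σ t=2..6: t=2:+1/49766400 t=3:−1/3110400 t=4:+1/1327104 t=5:−1/3110400 t=6:+1/49766400 = 1/6635520
⇒ 3j(8 6 6; 0 0 0)² = 350/46189, sgn +1
Racah Σ t=0..0: t=0:+1/39016857600 = 1/39016857600
⇒ 3j(8 6 6; 8 -6 -2)² = 11/2261, sgn +1
4πI² = N·(3j₀)²·(3jₘ)² = 650/6137
I = +1·√(0.105915/4π) = 0.09180655
No selection rule forces the value: the integral is nonzero (none).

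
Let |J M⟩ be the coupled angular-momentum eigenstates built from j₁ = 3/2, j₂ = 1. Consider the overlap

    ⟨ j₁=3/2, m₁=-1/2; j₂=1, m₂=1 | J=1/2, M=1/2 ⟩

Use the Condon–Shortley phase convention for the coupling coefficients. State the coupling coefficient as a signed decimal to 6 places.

j₁+j₂−J=2  J+j₁−j₂=1  J−j₁+j₂=0  j₁+j₂+J+1=4
(j₁±m₁, j₂±m₂, J±M) = (1,2,2,0,1,0)
P² = 2/3
sum k=2..2:
  [2] +1/2 = 1/2
S = 1/2
C² = P²·S² = 1/6 ; C = +0.408248

+0.408248  (= +√(1/6))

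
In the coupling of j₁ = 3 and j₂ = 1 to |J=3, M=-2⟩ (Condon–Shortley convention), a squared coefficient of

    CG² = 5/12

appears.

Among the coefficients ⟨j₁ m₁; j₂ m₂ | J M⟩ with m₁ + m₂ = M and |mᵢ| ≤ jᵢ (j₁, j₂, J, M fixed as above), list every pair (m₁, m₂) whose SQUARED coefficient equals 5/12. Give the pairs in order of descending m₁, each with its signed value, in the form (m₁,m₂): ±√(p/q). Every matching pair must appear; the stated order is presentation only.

(-1,-1): +√(5/12)

Admissible pairs with m₁+m₂ = M = -2: (-3,1), (-2,0), (-1,-1)
  (m₁,m₂)=(-1,-1): CG² = 5/12, CG = +√(5/12)   ← matches the target
  (m₁,m₂)=(-2,0): CG² = 1/3, CG = −√(1/3)
  (m₁,m₂)=(-3,1): CG² = 1/4, CG = −√(1/4)
Pairs with CG² = 5/12: (-1,-1): +√(5/12)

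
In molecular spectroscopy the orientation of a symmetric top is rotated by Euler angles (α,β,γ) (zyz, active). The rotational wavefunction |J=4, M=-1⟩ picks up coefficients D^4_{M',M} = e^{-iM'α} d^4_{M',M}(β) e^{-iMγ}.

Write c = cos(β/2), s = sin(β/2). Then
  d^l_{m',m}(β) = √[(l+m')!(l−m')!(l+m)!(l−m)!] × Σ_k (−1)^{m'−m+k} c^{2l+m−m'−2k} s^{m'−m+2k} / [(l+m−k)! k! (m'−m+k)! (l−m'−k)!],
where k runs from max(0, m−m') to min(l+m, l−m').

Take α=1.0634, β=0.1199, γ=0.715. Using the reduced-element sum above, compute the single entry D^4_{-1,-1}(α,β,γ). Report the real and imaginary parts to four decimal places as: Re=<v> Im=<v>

Re=-0.1923 Im=0.9128

D^4_{-1,-1}(1.0634,0.1199,0.7150) = e^{-i·-1·1.0634}·d^4_{-1,-1}(0.1199)·e^{-i·-1·0.7150}. Compute d first:
Half-angle: c=0.998204, s=0.059914. N=√(6·120·6·120)=720.000000
k∈{0,1,2,3} keeps every argument non-negative
  k=0: (−1)^0·720.0000/(720)·0.9982^8·0.0599^0 = +0.985718
  k=1: (−1)^1·720.0000/(48)·0.9982^6·0.0599^2 = -0.053268
  k=2: (−1)^2·720.0000/(24)·0.9982^4·0.0599^4 = +0.000384
  k=3: (−1)^3·720.0000/(72)·0.9982^2·0.0599^6 = -0.000000
d^4_{-1,-1}(0.1199) = +0.985718 -0.053268 +0.000384 -0.000000 = +0.932834
D = (+0.485903+0.874013i)·(+0.932834)·(+0.755093+0.655617i) = -0.192272+0.912804i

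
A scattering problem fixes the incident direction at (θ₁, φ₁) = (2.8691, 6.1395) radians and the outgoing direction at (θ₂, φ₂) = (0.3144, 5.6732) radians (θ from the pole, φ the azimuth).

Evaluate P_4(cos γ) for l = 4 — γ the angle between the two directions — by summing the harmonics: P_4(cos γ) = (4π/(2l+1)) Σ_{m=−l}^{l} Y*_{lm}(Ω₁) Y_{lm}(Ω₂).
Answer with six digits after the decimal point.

-0.086461

Addition theorem: P_4(cos γ) = (4π/9) Σ_m Y*_{lm}(Ω₁) Y_{lm}(Ω₂), m = −4…4:
  m=-4: (+0.001949-0.001262i) × (-0.003091+0.002612i) = -0.000003+0.000009i  (running Σ = -0.000003+0.000009i)
  m=-3: (-0.021350+0.009819i) × (-0.009021+0.034027i) = -0.000142-0.000815i  (running Σ = -0.000144-0.000806i)
  m=-2: (+0.127639-0.037724i) × (+0.058608+0.160146i) = +0.013522+0.018230i  (running Σ = +0.013378+0.017424i)
  m=-1: (-0.423914+0.061333i) × (+0.379811+0.265449i) = -0.177288-0.089233i  (running Σ = -0.163910-0.071809i)
  m=0: (+0.559217-0.000000i) × (+0.475482+0.000000i) = +0.265898+0.000000i  (running Σ = +0.101987-0.071809i)
  m=1: (+0.423914+0.061333i) × (-0.379811+0.265449i) = -0.177288+0.089233i  (running Σ = -0.075301+0.017424i)
  m=2: (+0.127639+0.037724i) × (+0.058608-0.160146i) = +0.013522-0.018230i  (running Σ = -0.061779-0.000806i)
  m=3: (+0.021350+0.009819i) × (+0.009021+0.034027i) = -0.000142+0.000815i  (running Σ = -0.061920+0.000009i)
  m=4: (+0.001949+0.001262i) × (-0.003091-0.002612i) = -0.000003-0.000009i  (running Σ = -0.061923+0.000000i)
Accumulated sum -0.061923+0.000000i; after 4π/(2l+1) scaling, -0.086461+0.000000i ⇒ P_4 = -0.086461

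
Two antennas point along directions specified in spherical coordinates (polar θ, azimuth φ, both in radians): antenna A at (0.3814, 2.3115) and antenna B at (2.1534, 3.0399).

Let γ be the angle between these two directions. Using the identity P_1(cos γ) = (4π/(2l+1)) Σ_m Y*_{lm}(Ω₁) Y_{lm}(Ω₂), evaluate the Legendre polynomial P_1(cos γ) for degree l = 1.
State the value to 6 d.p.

-0.278721

Term-by-term m-sum for l=1 (normalisation 4π/3 = 4.188790):
  [-1]  conj(Y_{1,-1})(Ω₁) = -0.08678 + 0.09491j ; Y_{1,-1}(Ω₂) = -0.28701 - 0.02929j ; Δ = 0.02769 - 0.02470j
  [+0]  conj(Y_{1,0})(Ω₁) = 0.45349 + 0.00000j ; Y_{1,0}(Ω₂) = -0.26883 + 0.00000j ; Δ = -0.12191 + 0.00000j
  [+1]  conj(Y_{1,1})(Ω₁) = 0.08678 + 0.09491j ; Y_{1,1}(Ω₂) = 0.28701 - 0.02929j ; Δ = 0.02769 + 0.02470j
Σ over m = -0.06654 + 0.00000j; ×(4π/3) → -0.27872 + 0.00000j. Real part: -0.278721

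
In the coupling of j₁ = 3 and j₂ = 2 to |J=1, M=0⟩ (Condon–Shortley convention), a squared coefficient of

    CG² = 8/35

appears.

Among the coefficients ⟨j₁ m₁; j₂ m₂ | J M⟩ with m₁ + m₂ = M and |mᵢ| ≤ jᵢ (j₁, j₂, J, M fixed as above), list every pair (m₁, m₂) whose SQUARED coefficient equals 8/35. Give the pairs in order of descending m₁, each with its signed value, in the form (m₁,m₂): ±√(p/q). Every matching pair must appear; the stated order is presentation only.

Admissible pairs with m₁+m₂ = M = 0: (-2,2), (-1,1), (0,0), (1,-1), (2,-2)
  (m₁,m₂)=(2,-2): CG² = 1/7, CG = +√(1/7)
  (m₁,m₂)=(1,-1): CG² = 8/35, CG = −√(8/35)   ← matches the target
  (m₁,m₂)=(0,0): CG² = 9/35, CG = +√(9/35)
  (m₁,m₂)=(-1,1): CG² = 8/35, CG = −√(8/35)   ← matches the target
  (m₁,m₂)=(-2,2): CG² = 1/7, CG = +√(1/7)
Pairs with CG² = 8/35: (1,-1): −√(8/35); (-1,1): −√(8/35)

(1,-1): −√(8/35); (-1,1): −√(8/35)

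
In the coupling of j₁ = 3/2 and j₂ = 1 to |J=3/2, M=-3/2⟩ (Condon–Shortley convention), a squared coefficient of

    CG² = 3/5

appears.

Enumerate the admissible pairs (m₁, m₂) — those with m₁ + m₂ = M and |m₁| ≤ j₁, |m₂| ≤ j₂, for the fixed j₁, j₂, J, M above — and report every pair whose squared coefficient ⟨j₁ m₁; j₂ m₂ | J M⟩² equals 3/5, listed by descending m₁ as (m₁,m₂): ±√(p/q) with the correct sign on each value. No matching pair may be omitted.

(-3/2,0): −√(3/5)

Admissible pairs with m₁+m₂ = M = -3/2: (-3/2,0), (-1/2,-1)
  (m₁,m₂)=(-1/2,-1): CG² = 2/5, CG = +√(2/5)
  (m₁,m₂)=(-3/2,0): CG² = 3/5, CG = −√(3/5)   ← matches the target
Pairs with CG² = 3/5: (-3/2,0): −√(3/5)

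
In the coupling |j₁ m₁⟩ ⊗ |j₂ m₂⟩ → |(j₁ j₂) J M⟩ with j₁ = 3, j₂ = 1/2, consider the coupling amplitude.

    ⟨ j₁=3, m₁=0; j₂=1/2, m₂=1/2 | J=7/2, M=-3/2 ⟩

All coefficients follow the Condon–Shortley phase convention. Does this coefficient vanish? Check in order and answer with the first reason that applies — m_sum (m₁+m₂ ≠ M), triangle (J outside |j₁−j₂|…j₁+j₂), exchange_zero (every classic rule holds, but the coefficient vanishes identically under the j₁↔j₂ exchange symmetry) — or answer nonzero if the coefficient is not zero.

m-sum: m₁+m₂ = 0+1/2 = 1/2, M = -3/2  ✗ ⇒ coefficient is 0

m_sum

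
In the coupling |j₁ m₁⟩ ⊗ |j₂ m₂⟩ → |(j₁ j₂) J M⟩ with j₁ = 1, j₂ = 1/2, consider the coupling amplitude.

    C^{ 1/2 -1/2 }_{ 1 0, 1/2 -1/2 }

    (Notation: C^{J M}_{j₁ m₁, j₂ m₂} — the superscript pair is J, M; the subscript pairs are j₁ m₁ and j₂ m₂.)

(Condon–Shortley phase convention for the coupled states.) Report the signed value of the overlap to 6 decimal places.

triangle: 1!×1!×0!/3! = 1/6
(j±m)!: 1!×1!×0!×1!×0!×1! = 1
prefactor² = (2J+1)×Δ×N² = 1/3
  k=0: +1/(0!×1!×1!×0!×0!×0!) = 1
Σ = 1  ⇒  CG² = 1/3×1² = 1/3
CG = +√(1/3) = +0.577350

+0.577350  (= +√(1/3))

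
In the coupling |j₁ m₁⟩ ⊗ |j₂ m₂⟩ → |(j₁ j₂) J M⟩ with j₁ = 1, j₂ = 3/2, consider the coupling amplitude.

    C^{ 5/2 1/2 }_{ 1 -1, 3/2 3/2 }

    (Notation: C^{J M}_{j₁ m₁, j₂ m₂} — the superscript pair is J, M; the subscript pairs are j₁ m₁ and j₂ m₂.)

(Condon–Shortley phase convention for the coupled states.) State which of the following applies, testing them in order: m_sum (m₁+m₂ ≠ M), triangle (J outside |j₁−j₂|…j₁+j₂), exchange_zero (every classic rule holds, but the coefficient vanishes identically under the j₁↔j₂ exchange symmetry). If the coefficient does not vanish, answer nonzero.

nonzero

m-sum: m₁+m₂ = -1+3/2 = 1/2, M = 1/2  ✓
triangle: |j₁−j₂| = 1/2 ≤ J = 5/2 ≤ j₁+j₂ = 5/2  ✓
exchange: j₁≠j₂ or m₁≠m₂ — the exchange symmetry imposes no constraint here
value check: CG = +√(1/10) = +0.316228 ≠ 0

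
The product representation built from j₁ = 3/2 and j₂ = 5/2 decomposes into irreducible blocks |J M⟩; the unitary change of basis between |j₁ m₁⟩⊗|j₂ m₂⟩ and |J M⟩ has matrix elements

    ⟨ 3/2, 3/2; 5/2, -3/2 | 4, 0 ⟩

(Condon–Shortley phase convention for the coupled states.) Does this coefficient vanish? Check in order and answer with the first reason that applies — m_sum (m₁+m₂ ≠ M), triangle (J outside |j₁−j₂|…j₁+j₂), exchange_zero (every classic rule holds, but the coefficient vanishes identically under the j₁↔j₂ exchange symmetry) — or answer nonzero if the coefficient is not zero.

nonzero

m-sum: m₁+m₂ = 3/2+(-3/2) = 0, M = 0  ✓
triangle: |j₁−j₂| = 1 ≤ J = 4 ≤ j₁+j₂ = 4  ✓
exchange: j₁≠j₂ or m₁≠m₂ — the exchange symmetry imposes no constraint here
value check: CG = +√(1/14) = +0.267261 ≠ 0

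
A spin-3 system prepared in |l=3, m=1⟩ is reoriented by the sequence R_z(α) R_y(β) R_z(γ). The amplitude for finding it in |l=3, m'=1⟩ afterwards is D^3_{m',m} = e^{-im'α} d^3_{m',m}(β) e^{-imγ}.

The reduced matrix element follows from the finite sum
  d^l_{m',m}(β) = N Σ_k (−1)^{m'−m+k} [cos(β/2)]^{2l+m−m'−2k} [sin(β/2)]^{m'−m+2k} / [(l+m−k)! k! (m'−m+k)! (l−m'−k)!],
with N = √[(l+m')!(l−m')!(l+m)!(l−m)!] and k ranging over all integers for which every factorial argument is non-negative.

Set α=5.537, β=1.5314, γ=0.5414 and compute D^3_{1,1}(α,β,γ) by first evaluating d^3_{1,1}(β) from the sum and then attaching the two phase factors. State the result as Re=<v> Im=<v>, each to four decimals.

First d^3_{1,1}(β=1.5314), then the phase factors e^{-i(1)α} and e^{-i(1)γ}:
Half-angle: c=0.720897, s=0.693042. N=√(24·2·24·2)=48.000000
Admissible k: 0..2 (factorial args all ≥0)
  k=0: (−1)^0·48.0000/(48)·0.7209^6·0.6930^0 = +0.140359
  k=1: (−1)^1·48.0000/(6)·0.7209^4·0.6930^2 = -1.037774
  k=2: (−1)^2·48.0000/(8)·0.7209^2·0.6930^4 = +0.719343
d^3_{1,1}(1.5314) = +0.140359 -1.037774 +0.719343 = -0.178072
Attach z-rotation phases: D = e^{-i(1)(5.5370)}·(-0.178072)·e^{-i(1)(0.5414)} = -0.174351-0.036212i

Re=-0.1744 Im=-0.0362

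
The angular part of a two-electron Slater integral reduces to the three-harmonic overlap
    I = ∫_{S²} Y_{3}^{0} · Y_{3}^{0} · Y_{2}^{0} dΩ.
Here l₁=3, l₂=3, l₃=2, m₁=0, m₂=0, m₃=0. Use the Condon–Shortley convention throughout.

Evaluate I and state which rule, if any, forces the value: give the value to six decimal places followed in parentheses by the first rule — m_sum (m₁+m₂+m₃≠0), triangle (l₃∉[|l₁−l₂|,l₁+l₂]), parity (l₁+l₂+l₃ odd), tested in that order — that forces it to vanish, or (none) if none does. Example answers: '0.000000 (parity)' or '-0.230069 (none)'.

0.168209 (none)

m-sum 0 ✓  L=8 even ✓  0≤2≤6 ✓
Π(2lᵢ+1) = 7×7×5 = 245
triangle coeff Δ(3,3,2) = 1/3780
Σ_t [1,3]: t=1:−1/24 t=2:+1/4 t=3:−1/24 = 1/6
(3j)²=4/105 [(3 3 2; 0 0 0)], sign=+1
(m-triple is (0,0,0) — same symbol as above.)
⇒ 4πI² = 16/45
I = (+1)√(16/45/(4π)) = 0.16820883
No selection rule forces the value: the integral is nonzero (none).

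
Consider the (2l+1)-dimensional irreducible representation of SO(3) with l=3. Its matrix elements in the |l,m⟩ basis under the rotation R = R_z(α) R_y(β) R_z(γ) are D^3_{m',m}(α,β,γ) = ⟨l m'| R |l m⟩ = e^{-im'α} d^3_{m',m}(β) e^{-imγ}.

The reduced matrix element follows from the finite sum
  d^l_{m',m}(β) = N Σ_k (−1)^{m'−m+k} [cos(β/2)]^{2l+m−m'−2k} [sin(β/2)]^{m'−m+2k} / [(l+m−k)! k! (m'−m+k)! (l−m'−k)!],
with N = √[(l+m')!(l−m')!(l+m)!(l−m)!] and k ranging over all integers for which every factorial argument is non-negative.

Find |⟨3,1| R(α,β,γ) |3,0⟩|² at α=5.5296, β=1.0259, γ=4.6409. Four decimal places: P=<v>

P=0.0162

D^3_{1,0}(5.5296,1.0259,4.6409) = e^{-i·1·5.5296}·d^3_{1,0}(1.0259)·e^{-i·0·4.6409}. Compute d first:
c=cos(1.025900/2)=0.871301, s=sin(1.025900/2)=0.490750; N=√[24·2·6·6]=41.569219
Admissible k: 0..2 (factorial args all ≥0)
  k=0: (−1)^1·41.5692/(12)·0.8713^5·0.4907^1 = -0.853671
  k=1: (−1)^2·41.5692/(4)·0.8713^3·0.4907^3 = +0.812449
  k=2: (−1)^3·41.5692/(12)·0.8713^1·0.4907^5 = -0.085913
d^3_{1,0}(1.0259) = -0.853671 +0.812449 -0.085913 = -0.127135
|D^3_{1,0}|² = |d^3_{1,0}(β)|² = (-0.127135)² = 0.016163 (the z-rotation phases have unit modulus)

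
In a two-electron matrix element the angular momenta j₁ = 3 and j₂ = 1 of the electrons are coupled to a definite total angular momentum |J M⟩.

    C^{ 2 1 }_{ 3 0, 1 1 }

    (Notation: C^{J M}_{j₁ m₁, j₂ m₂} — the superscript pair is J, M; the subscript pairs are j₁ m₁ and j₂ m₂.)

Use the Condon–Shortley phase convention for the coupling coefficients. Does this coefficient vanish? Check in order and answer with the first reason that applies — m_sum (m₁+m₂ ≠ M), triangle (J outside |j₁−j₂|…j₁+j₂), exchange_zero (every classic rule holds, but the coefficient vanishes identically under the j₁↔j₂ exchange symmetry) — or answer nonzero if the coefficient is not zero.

nonzero

m-sum: m₁+m₂ = 0+1 = 1, M = 1  ✓
triangle: |j₁−j₂| = 2 ≤ J = 2 ≤ j₁+j₂ = 4  ✓
exchange: j₁≠j₂ or m₁≠m₂ — the exchange symmetry imposes no constraint here
value check: CG = +√(1/7) = +0.377964 ≠ 0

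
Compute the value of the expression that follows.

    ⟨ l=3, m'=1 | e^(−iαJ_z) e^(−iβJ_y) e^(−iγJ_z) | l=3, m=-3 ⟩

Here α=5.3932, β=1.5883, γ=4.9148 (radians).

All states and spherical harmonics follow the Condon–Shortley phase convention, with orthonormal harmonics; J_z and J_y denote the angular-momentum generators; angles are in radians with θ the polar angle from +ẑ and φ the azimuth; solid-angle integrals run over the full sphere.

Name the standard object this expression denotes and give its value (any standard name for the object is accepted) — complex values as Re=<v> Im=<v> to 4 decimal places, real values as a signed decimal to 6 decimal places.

This is a Wigner D-matrix element — the rotation-matrix element ⟨l m'| R(α,β,γ) |l m⟩ in the angular-momentum basis.
D^3_{1,-3}(5.3932,1.5883,4.9148) = e^{-i·1·5.3932}·d^3_{1,-3}(1.5883)·e^{-i·-3·4.9148}. Compute d first:
c=cos(1.588300/2)=0.700891, s=sin(1.588300/2)=0.713268; N=√[24·2·1·720]=185.903201
Admissible k: 0..0 (factorial args all ≥0)
  k=0: (−1)^4·185.9032/(48)·0.7009^2·0.7133^4 = +0.492446
d^3_{1,-3}(1.5883) = +0.492446
Phases: e^{-i·(1)·5.3932}=+0.629423+0.777062i, e^{-i·(-3)·4.9148}=-0.570597+0.821230i ⇒ D=-0.491113+0.036200i

Wigner D-matrix element, Re=-0.4911 Im=0.0362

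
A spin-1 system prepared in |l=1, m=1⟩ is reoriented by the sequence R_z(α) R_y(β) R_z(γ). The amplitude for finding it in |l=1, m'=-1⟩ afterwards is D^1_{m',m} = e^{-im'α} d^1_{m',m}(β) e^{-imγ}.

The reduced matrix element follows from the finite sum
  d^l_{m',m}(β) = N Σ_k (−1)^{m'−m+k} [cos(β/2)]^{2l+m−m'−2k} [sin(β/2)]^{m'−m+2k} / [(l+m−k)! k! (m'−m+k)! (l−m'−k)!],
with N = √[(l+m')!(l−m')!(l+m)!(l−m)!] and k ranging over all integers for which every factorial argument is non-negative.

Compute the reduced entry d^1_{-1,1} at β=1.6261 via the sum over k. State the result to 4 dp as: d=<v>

d=0.5276

d^1_{-1,1}(β=1.6261) via the finite sum:
c=cos(1.626100/2)=0.687286, s=sin(1.626100/2)=0.726387; N=√[1·2·2·1]=2.000000
k∈{2} keeps every argument non-negative
  k=2: (−1)^0·2.0000/(2)·0.6873^0·0.7264^2 = +0.527638
d^1_{-1,1}(1.6261) = +0.527638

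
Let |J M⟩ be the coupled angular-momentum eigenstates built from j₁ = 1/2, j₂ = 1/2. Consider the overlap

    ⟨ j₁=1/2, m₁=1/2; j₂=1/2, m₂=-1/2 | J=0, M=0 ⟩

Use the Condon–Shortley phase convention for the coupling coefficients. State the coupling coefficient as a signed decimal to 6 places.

√[1·1!0!0!/2! · 1!0!0!1!0!0!] = √(1/2)
  +(−1)^0/∏(0,1,0,0,0,0)! = 1  (running 1)
⟨..|..⟩ = √(1/2)·(1) = +0.707107

+√(1/2) = +0.707107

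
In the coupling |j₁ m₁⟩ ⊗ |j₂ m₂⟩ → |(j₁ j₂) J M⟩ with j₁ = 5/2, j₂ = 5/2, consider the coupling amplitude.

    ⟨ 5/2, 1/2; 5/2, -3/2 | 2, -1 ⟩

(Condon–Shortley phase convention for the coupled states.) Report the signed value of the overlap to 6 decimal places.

j₁+j₂−J=3  J+j₁−j₂=2  J−j₁+j₂=2  j₁+j₂+J+1=8
(j₁±m₁, j₂±m₂, J±M) = (3,2,1,4,1,3)
P² = 36/7
sum k=0..1:
  [0] +1/12 = 1/12
  [1] −1/4 = -1/4
S = -1/6
C² = P²·S² = 1/7 ; C = -0.377964

-0.377964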